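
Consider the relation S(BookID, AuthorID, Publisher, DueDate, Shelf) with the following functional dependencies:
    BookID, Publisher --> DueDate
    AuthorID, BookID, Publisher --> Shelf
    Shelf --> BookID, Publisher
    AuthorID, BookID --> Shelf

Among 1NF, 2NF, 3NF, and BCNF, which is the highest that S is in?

Candidate keys: {AuthorID, BookID}, {AuthorID, Shelf}. Prime attributes: {AuthorID, BookID, Shelf}.
BookID, Publisher --> DueDate breaks BCNF: {BookID, Publisher}⁺ = {BookID, DueDate, Publisher}, so {BookID, Publisher} is not a superkey.
BookID, Publisher --> DueDate determines the non-prime attribute {DueDate} from a non-superkey — 3NF is violated.
The proper key subset {Shelf} of {AuthorID, Shelf} determines non-prime {DueDate, Publisher}, so the relation is not even in 2NF.

1NF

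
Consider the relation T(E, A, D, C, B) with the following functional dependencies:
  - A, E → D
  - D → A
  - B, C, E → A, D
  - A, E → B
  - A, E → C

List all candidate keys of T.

{A, E}, {B, C, E}, {D, E}

No FD produces {E}, so it must be in every candidate key.
{A, E}⁺ = {A, B, C, D, E} — all of the relation — so {A, E} is a candidate key.
{D, E}⁺ = {A, B, C, D, E} — all of the relation — so {D, E} is a candidate key.
{B, C, E}⁺ = {A, B, C, D, E} — all of the relation — so {B, C, E} is a candidate key.
No proper subset of any of these is a key, and no other minimal superkey exists.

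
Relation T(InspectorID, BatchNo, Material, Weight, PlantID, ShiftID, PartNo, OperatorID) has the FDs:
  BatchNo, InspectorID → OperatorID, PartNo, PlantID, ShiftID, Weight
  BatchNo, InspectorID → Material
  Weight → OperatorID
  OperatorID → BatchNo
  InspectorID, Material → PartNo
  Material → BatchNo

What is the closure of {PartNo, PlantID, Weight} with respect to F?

{BatchNo, OperatorID, PartNo, PlantID, Weight}

Start with {PartNo, PlantID, Weight}.
Weight → OperatorID applies; add {OperatorID} → now {OperatorID, PartNo, PlantID, Weight}.
OperatorID → BatchNo applies; add {BatchNo} → now {BatchNo, OperatorID, PartNo, PlantID, Weight}.
No further FD applies.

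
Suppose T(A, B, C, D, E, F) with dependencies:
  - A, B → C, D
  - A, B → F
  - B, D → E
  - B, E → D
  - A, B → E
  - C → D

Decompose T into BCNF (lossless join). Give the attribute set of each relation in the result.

{A, B, C, F}; {B, D, E}; {C, D}

Candidate key of the original relation: {A, B}.
{A, B, C, D, E, F}: {B, D} determines {B, D, E} here but is not a superkey — split on B, D → E, giving {B, D, E} and {A, B, C, D, F}.
{B, D, E}: every determinant is a superkey — BCNF.
{A, B, C, D, F}: {C} determines {C, D} here but is not a superkey — split on C → D, giving {C, D} and {A, B, C, F}.
{C, D}: every determinant is a superkey — BCNF.
{A, B, C, F}: every determinant is a superkey — BCNF.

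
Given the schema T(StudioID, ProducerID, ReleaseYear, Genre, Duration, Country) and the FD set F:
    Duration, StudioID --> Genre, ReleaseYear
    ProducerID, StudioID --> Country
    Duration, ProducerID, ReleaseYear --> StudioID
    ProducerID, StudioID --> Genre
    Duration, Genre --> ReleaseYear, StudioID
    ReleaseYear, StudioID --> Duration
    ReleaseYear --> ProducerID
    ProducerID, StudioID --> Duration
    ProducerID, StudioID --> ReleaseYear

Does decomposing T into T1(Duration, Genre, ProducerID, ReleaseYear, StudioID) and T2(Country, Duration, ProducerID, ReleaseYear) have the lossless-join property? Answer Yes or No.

Yes

T1 ∩ T2 = {Duration, ProducerID, ReleaseYear}; its closure under F is {Country, Duration, Genre, ProducerID, ReleaseYear, StudioID}.
Since T1 ⊆ {Country, Duration, Genre, ProducerID, ReleaseYear, StudioID}, the intersection is a superkey of T1; the decomposition is lossless.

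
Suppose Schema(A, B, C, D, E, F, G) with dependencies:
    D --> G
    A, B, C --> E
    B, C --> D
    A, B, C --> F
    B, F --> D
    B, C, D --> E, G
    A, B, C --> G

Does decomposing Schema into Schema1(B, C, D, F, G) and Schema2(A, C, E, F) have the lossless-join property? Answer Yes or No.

Common attributes: {C, F}; their closure is {C, F}.
Schema1 ⊄ {C, F} and Schema2 ⊄ {C, F}, so the split is lossy.

No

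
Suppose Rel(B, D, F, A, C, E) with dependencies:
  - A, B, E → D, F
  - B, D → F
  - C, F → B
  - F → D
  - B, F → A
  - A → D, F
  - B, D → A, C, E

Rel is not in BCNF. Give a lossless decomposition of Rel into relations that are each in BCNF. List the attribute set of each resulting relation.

{A, B, C, E}; {A, F}; {D, F}

Candidate keys of the original relation: {A, B}, {A, C}, {B, D}, {B, F}, {C, F}.
{A, B, C, D, E, F}: {F} determines {D, F} here but is not a superkey — split on F → D, giving {D, F} and {A, B, C, E, F}.
{D, F} is in BCNF.
{A, B, C, E, F}: {A} determines {A, F} here but is not a superkey — split on A → F, giving {A, F} and {A, B, C, E}.
{A, F} is in BCNF.
{A, B, C, E} is in BCNF.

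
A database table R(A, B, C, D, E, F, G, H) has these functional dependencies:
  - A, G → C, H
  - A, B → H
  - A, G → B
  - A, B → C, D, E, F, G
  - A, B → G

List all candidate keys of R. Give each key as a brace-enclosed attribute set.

Attributes never on any right-hand side: {A} — every candidate key must contain it.
{A, B}⁺ = {A, B, C, D, E, F, G, H}, which is every attribute, so {A, B} is a candidate key.
{A, G}⁺ = {A, B, C, D, E, F, G, H}, which is every attribute, so {A, G} is a candidate key.
Any other superkey properly contains one of these, so there are no further candidate keys.

{A, B}, {A, G}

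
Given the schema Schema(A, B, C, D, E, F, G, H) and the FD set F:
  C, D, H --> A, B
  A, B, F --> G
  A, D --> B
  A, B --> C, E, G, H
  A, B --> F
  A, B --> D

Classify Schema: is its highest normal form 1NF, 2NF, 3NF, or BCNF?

Candidate keys: {A, B}, {A, D}, {C, D, H}. Prime attributes: {A, B, C, D, H}.
The left-hand side of every FD is a superkey, so BCNF is satisfied.

BCNF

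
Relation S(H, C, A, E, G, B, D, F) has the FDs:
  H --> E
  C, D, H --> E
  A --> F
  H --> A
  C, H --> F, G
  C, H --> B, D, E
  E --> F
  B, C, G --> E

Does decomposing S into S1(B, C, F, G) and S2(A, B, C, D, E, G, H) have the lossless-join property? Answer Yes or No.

The shared attributes are {B, C, G} and {B, C, G}⁺ = {B, C, E, F, G}.
This includes all of S1, so the common attributes are a superkey of S1 — the join is lossless.

Yes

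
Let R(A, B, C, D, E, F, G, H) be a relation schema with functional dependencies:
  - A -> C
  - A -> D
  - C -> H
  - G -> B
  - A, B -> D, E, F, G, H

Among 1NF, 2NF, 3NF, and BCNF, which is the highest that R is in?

1NF

Candidate keys: {A, B}, {A, G}. Prime attributes: {A, B, G}.
A -> C breaks BCNF: {A}⁺ = {A, C, D, H}, so {A} is not a superkey.
A -> C determines the non-prime attribute {C} from a non-superkey — 3NF is violated.
The proper key subset {A} of {A, B} determines non-prime {C, D, H}, so the relation is not even in 2NF.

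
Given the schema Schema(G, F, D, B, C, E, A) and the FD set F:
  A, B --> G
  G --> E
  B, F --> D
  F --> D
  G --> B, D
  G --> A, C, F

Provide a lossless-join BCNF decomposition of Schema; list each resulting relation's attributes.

Candidate keys of the original relation: {A, B}, {G}.
In {A, B, C, D, E, F, G}, {B, F} is not a superkey ({B, F}⁺ restricted to this set is {B, D, F}), so split on B, F --> D into {B, D, F} and {A, B, C, E, F, G}.
In {B, D, F}, {F} is not a superkey ({F}⁺ restricted to this set is {D, F}), so split on F --> D into {D, F} and {B, F}.
{D, F} is in BCNF.
{B, F} is in BCNF.
{A, B, C, E, F, G} is in BCNF.

{A, B, C, E, F, G}; {D, F}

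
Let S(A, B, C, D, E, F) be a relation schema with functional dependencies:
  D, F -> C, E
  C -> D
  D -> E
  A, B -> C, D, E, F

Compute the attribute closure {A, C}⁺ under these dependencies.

{A, C, D, E}

Start with {A, C}.
C -> D applies; add {D} → now {A, C, D}.
D -> E applies; add {E} → now {A, C, D, E}.
No further FD applies.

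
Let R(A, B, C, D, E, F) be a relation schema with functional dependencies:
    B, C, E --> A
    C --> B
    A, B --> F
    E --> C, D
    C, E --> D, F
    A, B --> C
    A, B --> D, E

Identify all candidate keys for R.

{A, B}, {A, C}, {E}

Closure of {E} is {A, B, C, D, E, F}, the whole schema; {E} is a candidate key.
Closure of {A, B} is {A, B, C, D, E, F}, the whole schema; {A, B} is a candidate key.
Closure of {A, C} is {A, B, C, D, E, F}, the whole schema; {A, C} is a candidate key.
Any other superkey properly contains one of these, so there are no further candidate keys.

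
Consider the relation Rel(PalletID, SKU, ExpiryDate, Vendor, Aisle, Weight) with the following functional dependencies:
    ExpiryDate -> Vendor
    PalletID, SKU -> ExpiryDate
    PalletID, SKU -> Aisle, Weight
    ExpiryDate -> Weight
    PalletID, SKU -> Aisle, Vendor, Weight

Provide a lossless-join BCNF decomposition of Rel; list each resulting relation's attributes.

Candidate key of the original relation: {PalletID, SKU}.
In {Aisle, ExpiryDate, PalletID, SKU, Vendor, Weight}, {ExpiryDate} is not a superkey ({ExpiryDate}⁺ restricted to this set is {ExpiryDate, Vendor, Weight}), so split on ExpiryDate -> Vendor, Weight into {ExpiryDate, Vendor, Weight} and {Aisle, ExpiryDate, PalletID, SKU}.
{ExpiryDate, Vendor, Weight}: every determinant is a superkey — BCNF.
{Aisle, ExpiryDate, PalletID, SKU}: every determinant is a superkey — BCNF.

{Aisle, ExpiryDate, PalletID, SKU}; {ExpiryDate, Vendor, Weight}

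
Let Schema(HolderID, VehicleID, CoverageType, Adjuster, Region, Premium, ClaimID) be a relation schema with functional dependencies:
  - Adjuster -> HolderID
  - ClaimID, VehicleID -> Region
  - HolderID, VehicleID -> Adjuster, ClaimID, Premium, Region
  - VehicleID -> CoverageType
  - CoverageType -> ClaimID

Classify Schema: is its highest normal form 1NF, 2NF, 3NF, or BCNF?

Candidate keys: {Adjuster, VehicleID}, {HolderID, VehicleID}. Prime attributes: {Adjuster, HolderID, VehicleID}.
For Adjuster -> HolderID we have {Adjuster}⁺ = {Adjuster, HolderID}; {Adjuster} is not a superkey, so BCNF fails.
ClaimID, VehicleID -> Region determines the non-prime attribute {Region} from a non-superkey — 3NF is violated.
Since {VehicleID} ⊂ {Adjuster, VehicleID} and {VehicleID}⁺ ⊇ {ClaimID, CoverageType, Region} with {ClaimID, CoverageType, Region} non-prime, there is a partial dependency; 2NF fails.

1NF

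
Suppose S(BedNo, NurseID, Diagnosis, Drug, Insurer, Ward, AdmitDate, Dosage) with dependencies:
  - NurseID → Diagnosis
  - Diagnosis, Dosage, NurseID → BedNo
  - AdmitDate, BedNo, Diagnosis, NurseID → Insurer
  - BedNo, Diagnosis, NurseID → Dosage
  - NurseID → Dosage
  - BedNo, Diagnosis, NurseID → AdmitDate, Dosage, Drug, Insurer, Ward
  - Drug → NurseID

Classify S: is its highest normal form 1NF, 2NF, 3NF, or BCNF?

BCNF

Candidate keys: {Drug}, {NurseID}. Prime attributes: {Drug, NurseID}.
Every FD has a superkey on the left, so the relation is in BCNF.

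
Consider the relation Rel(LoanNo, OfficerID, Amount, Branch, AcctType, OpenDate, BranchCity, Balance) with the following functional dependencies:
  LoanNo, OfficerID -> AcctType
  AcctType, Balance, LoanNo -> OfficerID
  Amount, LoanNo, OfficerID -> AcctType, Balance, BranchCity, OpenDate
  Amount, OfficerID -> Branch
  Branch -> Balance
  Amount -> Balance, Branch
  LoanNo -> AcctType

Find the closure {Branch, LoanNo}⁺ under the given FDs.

{AcctType, Balance, Branch, LoanNo, OfficerID}

Start with {Branch, LoanNo}.
Branch -> Balance applies; add {Balance} → now {Balance, Branch, LoanNo}.
LoanNo -> AcctType applies; add {AcctType} → now {AcctType, Balance, Branch, LoanNo}.
AcctType, Balance, LoanNo -> OfficerID applies; add {OfficerID} → now {AcctType, Balance, Branch, LoanNo, OfficerID}.
No further FD applies.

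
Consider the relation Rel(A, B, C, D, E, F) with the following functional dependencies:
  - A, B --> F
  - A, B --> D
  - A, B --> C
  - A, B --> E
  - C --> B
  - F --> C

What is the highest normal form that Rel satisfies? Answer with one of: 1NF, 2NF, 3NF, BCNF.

3NF

Candidate keys: {A, B}, {A, C}, {A, F}. Prime attributes: {A, B, C, F}.
For C --> B we have {C}⁺ = {B, C}; {C} is not a superkey, so BCNF fails.
But every attribute on its right side ({B}) is prime, and the same holds for every other non-superkey FD, so 3NF still holds.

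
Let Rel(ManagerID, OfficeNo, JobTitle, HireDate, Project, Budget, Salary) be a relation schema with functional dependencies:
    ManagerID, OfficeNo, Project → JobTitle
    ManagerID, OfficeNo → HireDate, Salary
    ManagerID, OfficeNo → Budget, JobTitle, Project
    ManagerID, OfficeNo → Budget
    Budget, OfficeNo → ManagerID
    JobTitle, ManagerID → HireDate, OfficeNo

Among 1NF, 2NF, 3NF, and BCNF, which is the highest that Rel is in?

BCNF

Candidate keys: {Budget, OfficeNo}, {JobTitle, ManagerID}, {ManagerID, OfficeNo}. Prime attributes: {Budget, JobTitle, ManagerID, OfficeNo}.
The left-hand side of every FD is a superkey, so BCNF is satisfied.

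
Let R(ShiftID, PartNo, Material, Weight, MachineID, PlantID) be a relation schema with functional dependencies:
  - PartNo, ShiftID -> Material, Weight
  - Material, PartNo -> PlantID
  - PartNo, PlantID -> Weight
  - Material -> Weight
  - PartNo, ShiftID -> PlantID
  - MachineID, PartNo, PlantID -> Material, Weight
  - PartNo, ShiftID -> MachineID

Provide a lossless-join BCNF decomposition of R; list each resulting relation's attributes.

{MachineID, Material, PartNo, ShiftID}; {Material, PartNo, PlantID}; {PartNo, PlantID, Weight}

Candidate key of the original relation: {PartNo, ShiftID}.
{MachineID, Material, PartNo, PlantID, ShiftID, Weight}: {Material, PartNo} determines {Material, PartNo, PlantID, Weight} here but is not a superkey — split on Material, PartNo -> PlantID, Weight, giving {Material, PartNo, PlantID, Weight} and {MachineID, Material, PartNo, ShiftID}.
{Material, PartNo, PlantID, Weight}: {PartNo, PlantID} determines {PartNo, PlantID, Weight} here but is not a superkey — split on PartNo, PlantID -> Weight, giving {PartNo, PlantID, Weight} and {Material, PartNo, PlantID}.
{PartNo, PlantID, Weight}: every determinant is a superkey — BCNF.
{Material, PartNo, PlantID}: every determinant is a superkey — BCNF.
{MachineID, Material, PartNo, ShiftID}: every determinant is a superkey — BCNF.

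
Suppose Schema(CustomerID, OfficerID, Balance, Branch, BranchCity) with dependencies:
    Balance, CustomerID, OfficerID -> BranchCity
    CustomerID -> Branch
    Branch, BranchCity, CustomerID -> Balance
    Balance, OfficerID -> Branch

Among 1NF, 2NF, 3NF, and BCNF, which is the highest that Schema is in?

1NF

Candidate keys: {Balance, CustomerID, OfficerID}, {BranchCity, CustomerID, OfficerID}. Prime attributes: {Balance, BranchCity, CustomerID, OfficerID}.
CustomerID -> Branch: {CustomerID}⁺ = {Branch, CustomerID}, which is not all of the attributes, so the left side is not a superkey — BCNF is violated.
CustomerID -> Branch determines the non-prime attribute {Branch} from a non-superkey — 3NF is violated.
{CustomerID} is a proper subset of the key {Balance, CustomerID, OfficerID}, and {CustomerID}⁺ contains the non-prime attribute {Branch} — a partial dependency, so 2NF is violated.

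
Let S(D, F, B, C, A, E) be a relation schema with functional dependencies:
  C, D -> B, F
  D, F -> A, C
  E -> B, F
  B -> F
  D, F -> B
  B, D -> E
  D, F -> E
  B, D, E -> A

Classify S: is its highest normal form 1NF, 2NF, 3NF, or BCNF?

3NF

Candidate keys: {B, D}, {C, D}, {D, E}, {D, F}. Prime attributes: {B, C, D, E, F}.
E -> B, F: {E}⁺ = {B, E, F}, which is not all of the attributes, so the left side is not a superkey — BCNF is violated.
But every attribute on its right side ({B, F}) is prime, and the same holds for every other non-superkey FD, so 3NF still holds.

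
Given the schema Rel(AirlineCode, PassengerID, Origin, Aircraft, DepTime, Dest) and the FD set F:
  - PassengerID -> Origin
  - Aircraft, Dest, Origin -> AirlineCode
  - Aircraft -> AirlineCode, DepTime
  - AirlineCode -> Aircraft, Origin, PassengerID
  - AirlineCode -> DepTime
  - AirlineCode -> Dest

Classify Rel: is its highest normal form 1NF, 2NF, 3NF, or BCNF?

2NF

Candidate keys: {Aircraft}, {AirlineCode}. Prime attributes: {Aircraft, AirlineCode}.
For PassengerID -> Origin we have {PassengerID}⁺ = {Origin, PassengerID}; {PassengerID} is not a superkey, so BCNF fails.
Because {Origin} is non-prime and the left side of PassengerID -> Origin is not a superkey, the relation is not in 3NF.
Every candidate key is a single attribute, so no partial dependency is possible; 2NF holds.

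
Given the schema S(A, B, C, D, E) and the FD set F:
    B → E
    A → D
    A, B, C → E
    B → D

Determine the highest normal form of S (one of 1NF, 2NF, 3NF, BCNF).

Candidate key: {A, B, C}. Prime attributes: {A, B, C}.
B → E: {B}⁺ = {B, D, E}, which is not all of the attributes, so the left side is not a superkey — BCNF is violated.
B → E has non-prime {E} on the right and a non-superkey on the left, so 3NF fails.
{A} is a proper subset of the key {A, B, C}, and {A}⁺ contains the non-prime attribute {D} — a partial dependency, so 2NF is violated.

1NF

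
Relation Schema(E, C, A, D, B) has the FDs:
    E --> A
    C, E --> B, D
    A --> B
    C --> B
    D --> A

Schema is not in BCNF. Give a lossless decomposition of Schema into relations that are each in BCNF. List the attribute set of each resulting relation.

Candidate key of the original relation: {C, E}.
Within {A, B, C, D, E}: {E}⁺ ∩ {A, B, C, D, E} = {A, B, E}, not the whole set, so E --> A, B violates BCNF; decompose into {A, B, E} and {C, D, E}.
Within {A, B, E}: {A}⁺ ∩ {A, B, E} = {A, B}, not the whole set, so A --> B violates BCNF; decompose into {A, B} and {A, E}.
{A, B} has no BCNF violation.
{A, E} has no BCNF violation.
{C, D, E} has no BCNF violation.

{A, B}; {A, E}; {C, D, E}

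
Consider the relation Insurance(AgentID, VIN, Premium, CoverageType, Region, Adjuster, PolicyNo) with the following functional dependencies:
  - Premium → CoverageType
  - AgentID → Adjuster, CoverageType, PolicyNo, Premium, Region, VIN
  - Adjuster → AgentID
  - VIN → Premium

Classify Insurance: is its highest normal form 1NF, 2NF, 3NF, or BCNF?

2NF

Candidate keys: {Adjuster}, {AgentID}. Prime attributes: {Adjuster, AgentID}.
Premium → CoverageType breaks BCNF: {Premium}⁺ = {CoverageType, Premium}, so {Premium} is not a superkey.
Premium → CoverageType determines the non-prime attribute {CoverageType} from a non-superkey — 3NF is violated.
Every candidate key is a single attribute, so no partial dependency is possible; 2NF holds.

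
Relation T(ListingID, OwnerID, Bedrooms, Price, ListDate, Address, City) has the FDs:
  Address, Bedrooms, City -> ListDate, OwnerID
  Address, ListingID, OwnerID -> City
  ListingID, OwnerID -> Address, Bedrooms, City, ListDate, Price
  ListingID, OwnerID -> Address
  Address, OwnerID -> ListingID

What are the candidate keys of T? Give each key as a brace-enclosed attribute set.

{Address, Bedrooms, City}, {Address, OwnerID}, {ListingID, OwnerID}

{Address, OwnerID} is a candidate key since {Address, OwnerID}⁺ = {Address, Bedrooms, City, ListDate, ListingID, OwnerID, Price} covers every attribute.
{ListingID, OwnerID} is a candidate key since {ListingID, OwnerID}⁺ = {Address, Bedrooms, City, ListDate, ListingID, OwnerID, Price} covers every attribute.
{Address, Bedrooms, City} is a candidate key since {Address, Bedrooms, City}⁺ = {Address, Bedrooms, City, ListDate, ListingID, OwnerID, Price} covers every attribute.
These are minimal and exhaustive — every other superkey contains one of them.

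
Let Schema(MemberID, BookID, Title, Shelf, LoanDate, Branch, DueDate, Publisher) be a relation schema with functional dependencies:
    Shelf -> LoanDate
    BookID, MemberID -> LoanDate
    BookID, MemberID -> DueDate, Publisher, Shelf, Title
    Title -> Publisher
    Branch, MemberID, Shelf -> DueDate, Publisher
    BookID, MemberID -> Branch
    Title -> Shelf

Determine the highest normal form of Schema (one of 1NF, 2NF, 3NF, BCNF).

2NF

Candidate key: {BookID, MemberID}. Prime attributes: {BookID, MemberID}.
For Shelf -> LoanDate we have {Shelf}⁺ = {LoanDate, Shelf}; {Shelf} is not a superkey, so BCNF fails.
Shelf -> LoanDate determines the non-prime attribute {LoanDate} from a non-superkey — 3NF is violated.
Checking every proper subset of each key, none determines a non-prime attribute — 2NF is satisfied.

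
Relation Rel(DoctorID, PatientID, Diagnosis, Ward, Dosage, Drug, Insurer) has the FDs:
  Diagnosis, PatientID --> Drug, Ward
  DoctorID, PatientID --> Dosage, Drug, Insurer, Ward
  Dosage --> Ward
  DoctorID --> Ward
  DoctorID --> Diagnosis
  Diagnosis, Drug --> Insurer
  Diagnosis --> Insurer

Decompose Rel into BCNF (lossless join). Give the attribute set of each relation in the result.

{Diagnosis, DoctorID}; {Diagnosis, Drug, PatientID, Ward}; {Diagnosis, Insurer}; {DoctorID, Dosage, PatientID}

Candidate key of the original relation: {DoctorID, PatientID}.
{Diagnosis, DoctorID, Dosage, Drug, Insurer, PatientID, Ward}: {Diagnosis, PatientID} determines {Diagnosis, Drug, Insurer, PatientID, Ward} here but is not a superkey — split on Diagnosis, PatientID --> Drug, Insurer, Ward, giving {Diagnosis, Drug, Insurer, PatientID, Ward} and {Diagnosis, DoctorID, Dosage, PatientID}.
{Diagnosis, Drug, Insurer, PatientID, Ward}: {Diagnosis, Drug} determines {Diagnosis, Drug, Insurer} here but is not a superkey — split on Diagnosis, Drug --> Insurer, giving {Diagnosis, Drug, Insurer} and {Diagnosis, Drug, PatientID, Ward}.
{Diagnosis, Drug, Insurer}: {Diagnosis} determines {Diagnosis, Insurer} here but is not a superkey — split on Diagnosis --> Insurer, giving {Diagnosis, Insurer} and {Diagnosis, Drug}.
{Diagnosis, Insurer} has no BCNF violation.
{Diagnosis, Drug} has no BCNF violation.
{Diagnosis, Drug, PatientID, Ward} has no BCNF violation.
{Diagnosis, DoctorID, Dosage, PatientID}: {DoctorID} determines {Diagnosis, DoctorID} here but is not a superkey — split on DoctorID --> Diagnosis, giving {Diagnosis, DoctorID} and {DoctorID, Dosage, PatientID}.
{Diagnosis, DoctorID} has no BCNF violation.
{DoctorID, Dosage, PatientID} has no BCNF violation.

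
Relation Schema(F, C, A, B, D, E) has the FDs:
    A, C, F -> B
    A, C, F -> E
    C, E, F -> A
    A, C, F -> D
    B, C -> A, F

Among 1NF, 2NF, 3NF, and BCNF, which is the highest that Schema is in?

BCNF

Candidate keys: {A, C, F}, {B, C}, {C, E, F}. Prime attributes: {A, B, C, E, F}.
The left-hand side of every FD is a superkey, so BCNF is satisfied.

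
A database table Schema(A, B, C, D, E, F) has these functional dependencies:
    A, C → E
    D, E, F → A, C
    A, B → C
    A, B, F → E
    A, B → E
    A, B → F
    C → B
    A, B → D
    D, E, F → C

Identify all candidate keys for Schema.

{A, B}, {A, C}, {D, E, F}

Closure of {A, B} is {A, B, C, D, E, F}, the whole schema; {A, B} is a candidate key.
Closure of {A, C} is {A, B, C, D, E, F}, the whole schema; {A, C} is a candidate key.
Closure of {D, E, F} is {A, B, C, D, E, F}, the whole schema; {D, E, F} is a candidate key.
Any other superkey properly contains one of these, so there are no further candidate keys.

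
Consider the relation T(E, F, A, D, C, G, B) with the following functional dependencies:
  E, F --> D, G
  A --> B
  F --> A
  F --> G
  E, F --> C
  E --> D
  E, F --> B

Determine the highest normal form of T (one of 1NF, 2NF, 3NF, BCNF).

Candidate key: {E, F}. Prime attributes: {E, F}.
A --> B: {A}⁺ = {A, B}, which is not all of the attributes, so the left side is not a superkey — BCNF is violated.
A --> B has non-prime {B} on the right and a non-superkey on the left, so 3NF fails.
The proper key subset {E} of {E, F} determines non-prime {D}, so the relation is not even in 2NF.

1NF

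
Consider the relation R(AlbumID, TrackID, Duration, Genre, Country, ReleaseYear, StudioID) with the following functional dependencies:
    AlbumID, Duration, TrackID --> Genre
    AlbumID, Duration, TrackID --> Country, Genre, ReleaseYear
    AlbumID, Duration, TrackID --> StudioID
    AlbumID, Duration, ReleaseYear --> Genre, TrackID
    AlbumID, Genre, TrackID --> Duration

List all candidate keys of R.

{AlbumID, Duration, ReleaseYear}, {AlbumID, Duration, TrackID}, {AlbumID, Genre, TrackID}

{AlbumID} never appears on the right of any FD, so every key must include it.
{AlbumID, Duration, ReleaseYear}⁺ = {AlbumID, Country, Duration, Genre, ReleaseYear, StudioID, TrackID}, which is every attribute, so {AlbumID, Duration, ReleaseYear} is a candidate key.
{AlbumID, Duration, TrackID}⁺ = {AlbumID, Country, Duration, Genre, ReleaseYear, StudioID, TrackID}, which is every attribute, so {AlbumID, Duration, TrackID} is a candidate key.
{AlbumID, Genre, TrackID}⁺ = {AlbumID, Country, Duration, Genre, ReleaseYear, StudioID, TrackID}, which is every attribute, so {AlbumID, Genre, TrackID} is a candidate key.
No proper subset of any of these is a key, and no other minimal superkey exists.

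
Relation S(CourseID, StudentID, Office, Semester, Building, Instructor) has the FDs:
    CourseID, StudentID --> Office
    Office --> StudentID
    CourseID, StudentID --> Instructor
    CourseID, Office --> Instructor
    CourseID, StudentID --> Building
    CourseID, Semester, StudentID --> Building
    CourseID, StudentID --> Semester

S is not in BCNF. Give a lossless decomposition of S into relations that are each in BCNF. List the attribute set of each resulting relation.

Candidate keys of the original relation: {CourseID, Office}, {CourseID, StudentID}.
{Building, CourseID, Instructor, Office, Semester, StudentID}: {Office} determines {Office, StudentID} here but is not a superkey — split on Office --> StudentID, giving {Office, StudentID} and {Building, CourseID, Instructor, Office, Semester}.
{Office, StudentID} has no BCNF violation.
{Building, CourseID, Instructor, Office, Semester} has no BCNF violation.

{Building, CourseID, Instructor, Office, Semester}; {Office, StudentID}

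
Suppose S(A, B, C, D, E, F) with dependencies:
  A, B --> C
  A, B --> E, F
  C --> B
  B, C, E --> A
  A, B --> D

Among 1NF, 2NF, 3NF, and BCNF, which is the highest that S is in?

Candidate keys: {A, B}, {A, C}, {C, E}. Prime attributes: {A, B, C, E}.
C --> B: {C}⁺ = {B, C}, which is not all of the attributes, so the left side is not a superkey — BCNF is violated.
Since {B} ⊆ prime attributes and every other non-superkey FD also has a prime right side, the schema is in 3NF.

3NF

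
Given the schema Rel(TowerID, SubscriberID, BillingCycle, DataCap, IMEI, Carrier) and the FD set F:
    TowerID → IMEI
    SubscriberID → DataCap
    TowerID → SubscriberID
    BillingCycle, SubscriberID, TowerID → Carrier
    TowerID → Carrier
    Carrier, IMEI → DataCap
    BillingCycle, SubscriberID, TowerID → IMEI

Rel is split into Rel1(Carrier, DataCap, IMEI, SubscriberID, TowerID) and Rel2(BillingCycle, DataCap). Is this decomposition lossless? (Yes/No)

No

Rel1 ∩ Rel2 = {DataCap}; its closure under F is {DataCap}.
Rel1 ⊄ {DataCap} and Rel2 ⊄ {DataCap}, so the split is lossy.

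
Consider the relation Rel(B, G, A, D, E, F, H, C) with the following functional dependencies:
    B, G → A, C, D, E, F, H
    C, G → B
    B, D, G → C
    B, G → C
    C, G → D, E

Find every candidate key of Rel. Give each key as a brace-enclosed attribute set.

{B, G}, {C, G}

{G} never appears on the right of any FD, so every key must include it.
{B, G}⁺ = {A, B, C, D, E, F, G, H}, which is every attribute, so {B, G} is a candidate key.
{C, G}⁺ = {A, B, C, D, E, F, G, H}, which is every attribute, so {C, G} is a candidate key.
These are minimal and exhaustive — every other superkey contains one of them.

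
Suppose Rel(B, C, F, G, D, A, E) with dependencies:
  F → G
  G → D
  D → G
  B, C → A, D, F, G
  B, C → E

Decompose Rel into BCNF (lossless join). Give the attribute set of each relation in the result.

Candidate key of the original relation: {B, C}.
{A, B, C, D, E, F, G}: {F} determines {D, F, G} here but is not a superkey — split on F → D, G, giving {D, F, G} and {A, B, C, E, F}.
{D, F, G}: {G} determines {D, G} here but is not a superkey — split on G → D, giving {D, G} and {F, G}.
{D, G} has no BCNF violation.
{F, G} has no BCNF violation.
{A, B, C, E, F} has no BCNF violation.

{A, B, C, E, F}; {D, G}; {F, G}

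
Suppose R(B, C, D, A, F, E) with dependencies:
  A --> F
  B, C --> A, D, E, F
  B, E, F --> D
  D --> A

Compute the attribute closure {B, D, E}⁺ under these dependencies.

Start with {B, D, E}.
D --> A applies; add {A} → now {A, B, D, E}.
A --> F applies; add {F} → now {A, B, D, E, F}.
No further FD applies.

{A, B, D, E, F}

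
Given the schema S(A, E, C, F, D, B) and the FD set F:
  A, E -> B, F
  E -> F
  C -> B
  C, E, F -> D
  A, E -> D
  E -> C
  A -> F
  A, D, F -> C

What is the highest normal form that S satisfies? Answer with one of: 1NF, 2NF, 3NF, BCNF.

Candidate key: {A, E}. Prime attributes: {A, E}.
E -> F: {E}⁺ = {B, C, D, E, F}, which is not all of the attributes, so the left side is not a superkey — BCNF is violated.
E -> F has non-prime {F} on the right and a non-superkey on the left, so 3NF fails.
Since {A} ⊂ {A, E} and {A}⁺ ⊇ {F} with {F} non-prime, there is a partial dependency; 2NF fails.

1NF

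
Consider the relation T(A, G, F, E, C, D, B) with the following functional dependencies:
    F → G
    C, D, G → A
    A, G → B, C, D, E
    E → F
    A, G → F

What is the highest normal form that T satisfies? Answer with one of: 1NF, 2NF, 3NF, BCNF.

3NF

Candidate keys: {A, E}, {A, F}, {A, G}, {C, D, E}, {C, D, F}, {C, D, G}. Prime attributes: {A, C, D, E, F, G}.
F → G: {F}⁺ = {F, G}, which is not all of the attributes, so the left side is not a superkey — BCNF is violated.
Since {G} ⊆ prime attributes and every other non-superkey FD also has a prime right side, the schema is in 3NF.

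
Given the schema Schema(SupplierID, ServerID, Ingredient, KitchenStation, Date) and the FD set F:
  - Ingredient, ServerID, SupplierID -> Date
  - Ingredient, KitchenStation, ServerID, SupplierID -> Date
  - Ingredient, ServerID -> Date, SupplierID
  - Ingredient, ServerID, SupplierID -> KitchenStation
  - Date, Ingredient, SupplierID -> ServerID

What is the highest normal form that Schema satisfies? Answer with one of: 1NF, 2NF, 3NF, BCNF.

BCNF

Candidate keys: {Date, Ingredient, SupplierID}, {Ingredient, ServerID}. Prime attributes: {Date, Ingredient, ServerID, SupplierID}.
Each dependency's left side is a superkey — BCNF holds.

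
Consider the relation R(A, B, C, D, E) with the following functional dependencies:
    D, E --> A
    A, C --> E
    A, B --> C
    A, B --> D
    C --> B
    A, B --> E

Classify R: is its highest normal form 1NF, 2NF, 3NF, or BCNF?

3NF

Candidate keys: {A, B}, {A, C}, {B, D, E}, {C, D, E}. Prime attributes: {A, B, C, D, E}.
For D, E --> A we have {D, E}⁺ = {A, D, E}; {D, E} is not a superkey, so BCNF fails.
Since {A} ⊆ prime attributes and every other non-superkey FD also has a prime right side, the schema is in 3NF.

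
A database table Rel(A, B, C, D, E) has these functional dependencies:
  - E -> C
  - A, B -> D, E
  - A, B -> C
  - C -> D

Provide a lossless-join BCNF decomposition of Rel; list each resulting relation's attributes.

{A, B, E}; {C, D}; {C, E}

Candidate key of the original relation: {A, B}.
{A, B, C, D, E}: {E} determines {C, D, E} here but is not a superkey — split on E -> C, D, giving {C, D, E} and {A, B, E}.
{C, D, E}: {C} determines {C, D} here but is not a superkey — split on C -> D, giving {C, D} and {C, E}.
{C, D}: every determinant is a superkey — BCNF.
{C, E}: every determinant is a superkey — BCNF.
{A, B, E}: every determinant is a superkey — BCNF.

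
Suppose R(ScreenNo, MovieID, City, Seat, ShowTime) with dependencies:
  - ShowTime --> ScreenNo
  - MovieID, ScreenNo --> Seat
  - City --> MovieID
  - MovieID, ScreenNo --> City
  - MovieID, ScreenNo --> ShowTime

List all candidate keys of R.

Closure of {City, ScreenNo} is {City, MovieID, ScreenNo, Seat, ShowTime}, the whole schema; {City, ScreenNo} is a candidate key.
Closure of {City, ShowTime} is {City, MovieID, ScreenNo, Seat, ShowTime}, the whole schema; {City, ShowTime} is a candidate key.
Closure of {MovieID, ScreenNo} is {City, MovieID, ScreenNo, Seat, ShowTime}, the whole schema; {MovieID, ScreenNo} is a candidate key.
Closure of {MovieID, ShowTime} is {City, MovieID, ScreenNo, Seat, ShowTime}, the whole schema; {MovieID, ShowTime} is a candidate key.
No proper subset of any of these is a key, and no other minimal superkey exists.

{City, ScreenNo}, {City, ShowTime}, {MovieID, ScreenNo}, {MovieID, ShowTime}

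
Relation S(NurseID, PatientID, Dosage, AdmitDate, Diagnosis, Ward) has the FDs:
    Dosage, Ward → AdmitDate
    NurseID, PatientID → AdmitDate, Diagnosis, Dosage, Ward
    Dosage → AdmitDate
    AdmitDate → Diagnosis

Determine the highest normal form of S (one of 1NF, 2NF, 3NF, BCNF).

2NF

Candidate key: {NurseID, PatientID}. Prime attributes: {NurseID, PatientID}.
For Dosage, Ward → AdmitDate we have {Dosage, Ward}⁺ = {AdmitDate, Diagnosis, Dosage, Ward}; {Dosage, Ward} is not a superkey, so BCNF fails.
Because {AdmitDate} is non-prime and the left side of Dosage, Ward → AdmitDate is not a superkey, the relation is not in 3NF.
Checking every proper subset of each key, none determines a non-prime attribute — 2NF is satisfied.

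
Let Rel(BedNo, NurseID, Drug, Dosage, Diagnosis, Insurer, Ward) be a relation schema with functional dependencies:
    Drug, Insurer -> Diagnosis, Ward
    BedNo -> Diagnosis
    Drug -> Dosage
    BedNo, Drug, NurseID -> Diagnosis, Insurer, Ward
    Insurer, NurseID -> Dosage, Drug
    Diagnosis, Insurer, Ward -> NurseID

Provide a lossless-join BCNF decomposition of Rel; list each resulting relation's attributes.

Candidate keys of the original relation: {BedNo, Drug, Insurer}, {BedNo, Drug, NurseID}, {BedNo, Insurer, NurseID}, {BedNo, Insurer, Ward}.
In {BedNo, Diagnosis, Dosage, Drug, Insurer, NurseID, Ward}, {Drug, Insurer} is not a superkey ({Drug, Insurer}⁺ restricted to this set is {Diagnosis, Dosage, Drug, Insurer, NurseID, Ward}), so split on Drug, Insurer -> Diagnosis, Dosage, NurseID, Ward into {Diagnosis, Dosage, Drug, Insurer, NurseID, Ward} and {BedNo, Drug, Insurer}.
In {Diagnosis, Dosage, Drug, Insurer, NurseID, Ward}, {Drug} is not a superkey ({Drug}⁺ restricted to this set is {Dosage, Drug}), so split on Drug -> Dosage into {Dosage, Drug} and {Diagnosis, Drug, Insurer, NurseID, Ward}.
{Dosage, Drug}: every determinant is a superkey — BCNF.
{Diagnosis, Drug, Insurer, NurseID, Ward}: every determinant is a superkey — BCNF.
{BedNo, Drug, Insurer}: every determinant is a superkey — BCNF.

{BedNo, Drug, Insurer}; {Diagnosis, Drug, Insurer, NurseID, Ward}; {Dosage, Drug}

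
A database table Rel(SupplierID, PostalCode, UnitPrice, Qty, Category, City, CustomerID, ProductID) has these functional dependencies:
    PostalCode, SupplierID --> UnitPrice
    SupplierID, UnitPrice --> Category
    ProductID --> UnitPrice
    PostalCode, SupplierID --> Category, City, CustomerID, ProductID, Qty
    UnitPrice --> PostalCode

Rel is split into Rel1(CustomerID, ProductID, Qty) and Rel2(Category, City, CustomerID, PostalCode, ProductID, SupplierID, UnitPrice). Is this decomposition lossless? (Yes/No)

No

Common attributes: {CustomerID, ProductID}; their closure is {CustomerID, PostalCode, ProductID, UnitPrice}.
Rel1 ⊄ {CustomerID, PostalCode, ProductID, UnitPrice} and Rel2 ⊄ {CustomerID, PostalCode, ProductID, UnitPrice}, so the split is lossy.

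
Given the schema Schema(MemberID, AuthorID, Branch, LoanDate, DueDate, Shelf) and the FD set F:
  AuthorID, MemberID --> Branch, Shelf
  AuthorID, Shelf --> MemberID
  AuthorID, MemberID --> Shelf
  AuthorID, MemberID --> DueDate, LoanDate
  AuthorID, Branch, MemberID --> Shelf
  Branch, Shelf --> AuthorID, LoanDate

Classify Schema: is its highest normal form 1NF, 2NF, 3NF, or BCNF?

BCNF

Candidate keys: {AuthorID, MemberID}, {AuthorID, Shelf}, {Branch, Shelf}. Prime attributes: {AuthorID, Branch, MemberID, Shelf}.
The left-hand side of every FD is a superkey, so BCNF is satisfied.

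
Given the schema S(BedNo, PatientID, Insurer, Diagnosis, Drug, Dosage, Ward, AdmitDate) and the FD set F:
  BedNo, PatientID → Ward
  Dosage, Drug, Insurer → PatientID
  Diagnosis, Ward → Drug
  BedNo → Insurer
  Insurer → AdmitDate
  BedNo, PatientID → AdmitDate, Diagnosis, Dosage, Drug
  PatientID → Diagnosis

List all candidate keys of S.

{BedNo} never appears on the right of any FD, so every key must include it.
{BedNo, PatientID} is a candidate key since {BedNo, PatientID}⁺ = {AdmitDate, BedNo, Diagnosis, Dosage, Drug, Insurer, PatientID, Ward} covers every attribute.
{BedNo, Dosage, Drug} is a candidate key since {BedNo, Dosage, Drug}⁺ = {AdmitDate, BedNo, Diagnosis, Dosage, Drug, Insurer, PatientID, Ward} covers every attribute.
{BedNo, Diagnosis, Dosage, Ward} is a candidate key since {BedNo, Diagnosis, Dosage, Ward}⁺ = {AdmitDate, BedNo, Diagnosis, Dosage, Drug, Insurer, PatientID, Ward} covers every attribute.
Any other superkey properly contains one of these, so there are no further candidate keys.

{BedNo, Diagnosis, Dosage, Ward}, {BedNo, Dosage, Drug}, {BedNo, PatientID}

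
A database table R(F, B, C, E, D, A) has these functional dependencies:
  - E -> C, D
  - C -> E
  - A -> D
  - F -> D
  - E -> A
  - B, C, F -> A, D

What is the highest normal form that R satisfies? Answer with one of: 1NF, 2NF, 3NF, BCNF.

1NF

Candidate keys: {B, C, F}, {B, E, F}. Prime attributes: {B, C, E, F}.
For E -> C, D we have {E}⁺ = {A, C, D, E}; {E} is not a superkey, so BCNF fails.
E -> C, D has non-prime {D} on the right and a non-superkey on the left, so 3NF fails.
{C} is a proper subset of the key {B, C, F}, and {C}⁺ contains the non-prime attributes {A, D} — a partial dependency, so 2NF is violated.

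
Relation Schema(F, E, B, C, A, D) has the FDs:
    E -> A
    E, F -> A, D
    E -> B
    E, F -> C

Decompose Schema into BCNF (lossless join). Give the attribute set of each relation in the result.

{A, B, E}; {C, D, E, F}

Candidate key of the original relation: {E, F}.
Within {A, B, C, D, E, F}: {E}⁺ ∩ {A, B, C, D, E, F} = {A, B, E}, not the whole set, so E -> A, B violates BCNF; decompose into {A, B, E} and {C, D, E, F}.
{A, B, E} has no BCNF violation.
{C, D, E, F} has no BCNF violation.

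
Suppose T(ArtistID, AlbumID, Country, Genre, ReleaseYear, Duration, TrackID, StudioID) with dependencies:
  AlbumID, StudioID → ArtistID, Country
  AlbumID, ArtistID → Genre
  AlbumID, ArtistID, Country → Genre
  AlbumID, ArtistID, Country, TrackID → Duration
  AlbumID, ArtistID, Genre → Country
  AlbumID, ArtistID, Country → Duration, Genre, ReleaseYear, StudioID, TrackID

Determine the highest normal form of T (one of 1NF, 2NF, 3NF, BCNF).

Candidate keys: {AlbumID, ArtistID}, {AlbumID, StudioID}. Prime attributes: {AlbumID, ArtistID, StudioID}.
The left-hand side of every FD is a superkey, so BCNF is satisfied.

BCNF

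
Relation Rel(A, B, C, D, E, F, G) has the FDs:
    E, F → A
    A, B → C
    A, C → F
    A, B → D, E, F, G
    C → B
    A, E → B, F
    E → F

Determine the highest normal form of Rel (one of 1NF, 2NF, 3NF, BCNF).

3NF

Candidate keys: {A, B}, {A, C}, {E}. Prime attributes: {A, B, C, E}.
C → B breaks BCNF: {C}⁺ = {B, C}, so {C} is not a superkey.
Its right-hand attributes {B} are all prime, as are those of every other non-superkey FD — the relation is in 3NF.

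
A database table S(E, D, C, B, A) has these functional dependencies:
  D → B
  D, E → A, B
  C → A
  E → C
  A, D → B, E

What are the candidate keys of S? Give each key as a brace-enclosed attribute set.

Attributes never on any right-hand side: {D} — every candidate key must contain it.
{A, D}⁺ = {A, B, C, D, E}, which is every attribute, so {A, D} is a candidate key.
{C, D}⁺ = {A, B, C, D, E}, which is every attribute, so {C, D} is a candidate key.
{D, E}⁺ = {A, B, C, D, E}, which is every attribute, so {D, E} is a candidate key.
No proper subset of any of these is a key, and no other minimal superkey exists.

{A, D}, {C, D}, {D, E}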